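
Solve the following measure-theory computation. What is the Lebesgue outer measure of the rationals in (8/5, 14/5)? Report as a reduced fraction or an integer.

Q cap (8/5, 14/5) is countable; list its elements as q_1, q_2, ... . Fix eps > 0 and cover the k-th point by an interval of length eps * 2^(-k). The cover has total length eps * sum_{k>=1} 2^(-k) = eps, so by definition of outer measure m*(Q cap (8/5, 14/5)) <= eps. Since eps was arbitrary and m* >= 0, the outer measure is 0.

0


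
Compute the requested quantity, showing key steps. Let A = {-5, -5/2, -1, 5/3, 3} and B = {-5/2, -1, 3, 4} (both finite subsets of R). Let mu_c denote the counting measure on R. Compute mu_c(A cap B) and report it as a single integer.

Counting measure on a finite set equals cardinality. mu_c(A cap B) = |A cap B| (elements appearing in both).
Enumerating the elements of A that also lie in B gives 3 element(s).
So mu_c(A cap B) = 3.

3


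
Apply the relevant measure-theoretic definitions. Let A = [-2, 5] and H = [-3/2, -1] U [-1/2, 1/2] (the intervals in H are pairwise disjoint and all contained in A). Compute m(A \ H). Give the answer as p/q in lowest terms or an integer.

The ambient interval has length m(A) = 5 - (-2) = 7.
Since the holes are disjoint and sit inside A, by finite additivity
  m(H) = sum_i (b_i - a_i), and m(A \ H) = m(A) - m(H).
Computing the hole measures:
  m(H_1) = -1 - (-3/2) = 1/2.
  m(H_2) = 1/2 - (-1/2) = 1.
Summed: m(H) = 1/2 + 1 = 3/2.
So m(A \ H) = 7 - 3/2 = 11/2.

11/2


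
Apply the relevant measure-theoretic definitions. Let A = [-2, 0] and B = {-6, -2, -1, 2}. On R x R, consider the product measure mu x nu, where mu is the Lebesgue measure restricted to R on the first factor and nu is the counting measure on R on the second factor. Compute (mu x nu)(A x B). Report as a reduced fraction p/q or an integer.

For a measurable rectangle A x B, the product measure satisfies
  (mu x nu)(A x B) = mu(A) * nu(B).
  mu(A) = 2.
  nu(B) = 4.
  (mu x nu)(A x B) = 2 * 4 = 8.

8


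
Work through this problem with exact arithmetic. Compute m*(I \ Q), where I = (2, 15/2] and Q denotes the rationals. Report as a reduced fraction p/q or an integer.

The interval I = (2, 15/2] has m(I) = 15/2 - 2 = 11/2 (endpoints are measure-zero, so open/closed/half-open agree). Write I = (I cap Q) u (I \ Q). The rationals in I are countable, so m*(I cap Q) = 0 (cover each rational by intervals whose total length is arbitrarily small). By countable subadditivity m*(I) <= m*(I cap Q) + m*(I \ Q), hence m*(I \ Q) >= m(I) = 11/2. The reverse inequality m*(I \ Q) <= m*(I) = 11/2 is trivial since (I \ Q) is a subset of I. Therefore m*(I \ Q) = 11/2.

11/2


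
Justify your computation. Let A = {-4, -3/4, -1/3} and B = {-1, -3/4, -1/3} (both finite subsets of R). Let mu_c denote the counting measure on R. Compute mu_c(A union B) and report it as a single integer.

Counting measure on a finite set equals cardinality. By inclusion-exclusion, |A union B| = |A| + |B| - |A cap B|.
|A| = 3, |B| = 3, |A cap B| = 2.
So mu_c(A union B) = 3 + 3 - 2 = 4.

4


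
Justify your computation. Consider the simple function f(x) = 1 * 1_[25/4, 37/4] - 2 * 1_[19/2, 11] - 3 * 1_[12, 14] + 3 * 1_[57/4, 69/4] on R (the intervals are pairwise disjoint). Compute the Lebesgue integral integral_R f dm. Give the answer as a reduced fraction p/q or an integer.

For a simple function f = sum_i c_i * 1_{A_i} with disjoint A_i,
  integral f dm = sum_i c_i * m(A_i).
Lengths of the A_i:
  m(A_1) = 37/4 - 25/4 = 3.
  m(A_2) = 11 - 19/2 = 3/2.
  m(A_3) = 14 - 12 = 2.
  m(A_4) = 69/4 - 57/4 = 3.
Contributions c_i * m(A_i):
  (1) * (3) = 3.
  (-2) * (3/2) = -3.
  (-3) * (2) = -6.
  (3) * (3) = 9.
Total: 3 - 3 - 6 + 9 = 3.

3


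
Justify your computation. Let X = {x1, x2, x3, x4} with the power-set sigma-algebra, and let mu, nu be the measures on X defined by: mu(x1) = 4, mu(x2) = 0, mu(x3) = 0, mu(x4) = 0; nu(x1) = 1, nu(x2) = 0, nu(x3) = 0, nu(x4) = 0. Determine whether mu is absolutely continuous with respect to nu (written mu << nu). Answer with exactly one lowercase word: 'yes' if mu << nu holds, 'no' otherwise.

mu << nu means: every nu-null measurable set is also mu-null; equivalently, for every atom x, if nu({x}) = 0 then mu({x}) = 0.
Checking each atom:
  x1: nu = 1 > 0 -> no constraint.
  x2: nu = 0, mu = 0 -> consistent with mu << nu.
  x3: nu = 0, mu = 0 -> consistent with mu << nu.
  x4: nu = 0, mu = 0 -> consistent with mu << nu.
No atom violates the condition. Therefore mu << nu.

yes


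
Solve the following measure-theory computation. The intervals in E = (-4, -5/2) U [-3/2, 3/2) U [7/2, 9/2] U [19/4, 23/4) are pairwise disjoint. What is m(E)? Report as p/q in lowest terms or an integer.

For pairwise disjoint intervals, m(union_i I_i) = sum_i m(I_i),
and m is invariant under swapping open/closed endpoints (single points have measure 0).
So m(E) = sum_i (b_i - a_i).
  I_1 has length -5/2 - (-4) = 3/2.
  I_2 has length 3/2 - (-3/2) = 3.
  I_3 has length 9/2 - 7/2 = 1.
  I_4 has length 23/4 - 19/4 = 1.
Summing:
  m(E) = 3/2 + 3 + 1 + 1 = 13/2.

13/2


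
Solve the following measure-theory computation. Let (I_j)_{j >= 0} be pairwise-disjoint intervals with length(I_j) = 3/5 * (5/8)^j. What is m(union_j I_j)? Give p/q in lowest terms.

By countable additivity of the Lebesgue measure on pairwise disjoint measurable sets,
  m(union_{j >= 0} I_j) = sum_{j >= 0} m(I_j) = sum_{j >= 0} a * r^j,
  with a = 3/5 and r = 5/8.
Since 0 < r = 5/8 < 1, the geometric series converges:
  sum_{j >= 0} a * r^j = a / (1 - r).
  = 3/5 / (1 - 5/8)
  = 3/5 / (3/8)
  = 8/5.

8/5


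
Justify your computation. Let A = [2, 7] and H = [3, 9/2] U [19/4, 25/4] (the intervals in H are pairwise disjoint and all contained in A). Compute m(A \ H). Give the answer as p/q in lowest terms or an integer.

The ambient interval has length m(A) = 7 - 2 = 5.
Since the holes are disjoint and sit inside A, by finite additivity
  m(H) = sum_i (b_i - a_i), and m(A \ H) = m(A) - m(H).
Computing the hole measures:
  m(H_1) = 9/2 - 3 = 3/2.
  m(H_2) = 25/4 - 19/4 = 3/2.
Summed: m(H) = 3/2 + 3/2 = 3.
So m(A \ H) = 5 - 3 = 2.

2


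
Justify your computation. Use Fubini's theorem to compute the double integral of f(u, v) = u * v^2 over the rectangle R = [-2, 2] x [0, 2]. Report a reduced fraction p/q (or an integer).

f(u, v) is a tensor product of a function of u and a function of v, and both factors are bounded continuous (hence Lebesgue integrable) on the rectangle, so Fubini's theorem applies:
  integral_R f d(m x m) = (integral_a1^b1 u du) * (integral_a2^b2 v^2 dv).
Inner integral in u: integral_{-2}^{2} u du = (2^2 - (-2)^2)/2
  = 0.
Inner integral in v: integral_{0}^{2} v^2 dv = (2^3 - 0^3)/3
  = 8/3.
Product: (0) * (8/3) = 0.

0


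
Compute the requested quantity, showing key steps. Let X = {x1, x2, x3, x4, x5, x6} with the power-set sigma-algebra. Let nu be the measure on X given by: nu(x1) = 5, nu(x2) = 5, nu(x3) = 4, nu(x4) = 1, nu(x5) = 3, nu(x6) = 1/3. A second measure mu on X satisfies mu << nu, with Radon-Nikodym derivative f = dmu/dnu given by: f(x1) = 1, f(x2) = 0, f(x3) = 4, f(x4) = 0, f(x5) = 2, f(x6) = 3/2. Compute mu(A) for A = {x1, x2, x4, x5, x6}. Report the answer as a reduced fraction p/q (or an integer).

By the defining property of the Radon-Nikodym derivative, for every measurable set A,
  mu(A) = integral_A f dnu.
Since nu is a discrete measure concentrated on the atoms of X, the integral over A reduces to the sum
  mu(A) = sum_{x in A} f(x) * nu({x}).
Computing each term:
  x1: f(x1) * nu(x1) = 1 * 5 = 5.
  x2: f(x2) * nu(x2) = 0 * 5 = 0.
  x4: f(x4) * nu(x4) = 0 * 1 = 0.
  x5: f(x5) * nu(x5) = 2 * 3 = 6.
  x6: f(x6) * nu(x6) = 3/2 * 1/3 = 1/2.
Summing: mu(A) = 5 + 0 + 0 + 6 + 1/2 = 23/2.

23/2


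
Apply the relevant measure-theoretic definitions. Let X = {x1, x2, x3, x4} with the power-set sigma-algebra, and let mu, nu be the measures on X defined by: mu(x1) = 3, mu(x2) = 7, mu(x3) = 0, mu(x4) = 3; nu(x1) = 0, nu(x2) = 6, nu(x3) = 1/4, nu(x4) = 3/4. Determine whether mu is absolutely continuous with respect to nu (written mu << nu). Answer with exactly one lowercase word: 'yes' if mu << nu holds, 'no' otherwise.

mu << nu means: every nu-null measurable set is also mu-null; equivalently, for every atom x, if nu({x}) = 0 then mu({x}) = 0.
Checking each atom:
  x1: nu = 0, mu = 3 > 0 -> violates mu << nu.
  x2: nu = 6 > 0 -> no constraint.
  x3: nu = 1/4 > 0 -> no constraint.
  x4: nu = 3/4 > 0 -> no constraint.
The atom(s) x1 violate the condition (nu = 0 but mu > 0). Therefore mu is NOT absolutely continuous w.r.t. nu.

no


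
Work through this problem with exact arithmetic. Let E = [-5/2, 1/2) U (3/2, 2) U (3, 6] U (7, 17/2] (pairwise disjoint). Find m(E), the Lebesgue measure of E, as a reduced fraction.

For pairwise disjoint intervals, m(union_i I_i) = sum_i m(I_i),
and m is invariant under swapping open/closed endpoints (single points have measure 0).
So m(E) = sum_i (b_i - a_i).
  I_1 has length 1/2 - (-5/2) = 3.
  I_2 has length 2 - 3/2 = 1/2.
  I_3 has length 6 - 3 = 3.
  I_4 has length 17/2 - 7 = 3/2.
Summing:
  m(E) = 3 + 1/2 + 3 + 3/2 = 8.

8


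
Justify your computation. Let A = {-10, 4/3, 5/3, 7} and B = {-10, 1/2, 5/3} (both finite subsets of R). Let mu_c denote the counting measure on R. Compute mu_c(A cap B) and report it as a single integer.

Counting measure on a finite set equals cardinality. mu_c(A cap B) = |A cap B| (elements appearing in both).
Enumerating the elements of A that also lie in B gives 2 element(s).
So mu_c(A cap B) = 2.

2


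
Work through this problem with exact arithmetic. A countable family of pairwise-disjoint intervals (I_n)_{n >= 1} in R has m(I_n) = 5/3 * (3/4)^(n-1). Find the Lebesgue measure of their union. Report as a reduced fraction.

By countable additivity of the Lebesgue measure on pairwise disjoint measurable sets,
  m(union_{n >= 1} I_n) = sum_{n >= 1} m(I_n) = sum_{n >= 1} a * r^(n-1),
  with a = 5/3 and r = 3/4.
Since 0 < r = 3/4 < 1, the geometric series converges:
  sum_{n >= 1} a * r^(n-1) = a / (1 - r).
  = 5/3 / (1 - 3/4)
  = 5/3 / (1/4)
  = 20/3.

20/3


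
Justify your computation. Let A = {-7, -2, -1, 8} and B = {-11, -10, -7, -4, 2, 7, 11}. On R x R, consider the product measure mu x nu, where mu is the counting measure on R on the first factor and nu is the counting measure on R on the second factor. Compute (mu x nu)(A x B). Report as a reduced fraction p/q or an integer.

For a measurable rectangle A x B, the product measure satisfies
  (mu x nu)(A x B) = mu(A) * nu(B).
  mu(A) = 4.
  nu(B) = 7.
  (mu x nu)(A x B) = 4 * 7 = 28.

28


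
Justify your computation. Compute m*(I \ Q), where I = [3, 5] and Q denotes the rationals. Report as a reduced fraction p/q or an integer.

The interval I = [3, 5] has m(I) = 5 - 3 = 2 (endpoints are measure-zero, so open/closed/half-open agree). Write I = (I cap Q) u (I \ Q). The rationals in I are countable, so m*(I cap Q) = 0 (cover each rational by intervals whose total length is arbitrarily small). By countable subadditivity m*(I) <= m*(I cap Q) + m*(I \ Q), hence m*(I \ Q) >= m(I) = 2. The reverse inequality m*(I \ Q) <= m*(I) = 2 is trivial since (I \ Q) is a subset of I. Therefore m*(I \ Q) = 2.

2


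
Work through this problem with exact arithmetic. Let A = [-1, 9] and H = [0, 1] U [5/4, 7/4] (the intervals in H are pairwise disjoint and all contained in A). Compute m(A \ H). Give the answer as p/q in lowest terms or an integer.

The ambient interval has length m(A) = 9 - (-1) = 10.
Since the holes are disjoint and sit inside A, by finite additivity
  m(H) = sum_i (b_i - a_i), and m(A \ H) = m(A) - m(H).
Computing the hole measures:
  m(H_1) = 1 - 0 = 1.
  m(H_2) = 7/4 - 5/4 = 1/2.
Summed: m(H) = 1 + 1/2 = 3/2.
So m(A \ H) = 10 - 3/2 = 17/2.

17/2


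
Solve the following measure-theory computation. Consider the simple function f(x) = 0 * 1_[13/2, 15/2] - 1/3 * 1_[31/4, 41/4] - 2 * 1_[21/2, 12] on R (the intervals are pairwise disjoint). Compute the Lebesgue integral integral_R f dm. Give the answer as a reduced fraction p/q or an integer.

For a simple function f = sum_i c_i * 1_{A_i} with disjoint A_i,
  integral f dm = sum_i c_i * m(A_i).
Lengths of the A_i:
  m(A_1) = 15/2 - 13/2 = 1.
  m(A_2) = 41/4 - 31/4 = 5/2.
  m(A_3) = 12 - 21/2 = 3/2.
Contributions c_i * m(A_i):
  (0) * (1) = 0.
  (-1/3) * (5/2) = -5/6.
  (-2) * (3/2) = -3.
Total: 0 - 5/6 - 3 = -23/6.

-23/6


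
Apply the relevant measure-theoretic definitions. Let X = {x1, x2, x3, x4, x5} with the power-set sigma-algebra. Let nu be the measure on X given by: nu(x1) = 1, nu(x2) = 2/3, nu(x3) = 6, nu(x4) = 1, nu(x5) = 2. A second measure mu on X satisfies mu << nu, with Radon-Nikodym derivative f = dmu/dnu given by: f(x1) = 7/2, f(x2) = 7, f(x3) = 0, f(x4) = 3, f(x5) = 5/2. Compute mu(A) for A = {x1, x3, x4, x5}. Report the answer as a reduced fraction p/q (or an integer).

By the defining property of the Radon-Nikodym derivative, for every measurable set A,
  mu(A) = integral_A f dnu.
Since nu is a discrete measure concentrated on the atoms of X, the integral over A reduces to the sum
  mu(A) = sum_{x in A} f(x) * nu({x}).
Computing each term:
  x1: f(x1) * nu(x1) = 7/2 * 1 = 7/2.
  x3: f(x3) * nu(x3) = 0 * 6 = 0.
  x4: f(x4) * nu(x4) = 3 * 1 = 3.
  x5: f(x5) * nu(x5) = 5/2 * 2 = 5.
Summing: mu(A) = 7/2 + 0 + 3 + 5 = 23/2.

23/2


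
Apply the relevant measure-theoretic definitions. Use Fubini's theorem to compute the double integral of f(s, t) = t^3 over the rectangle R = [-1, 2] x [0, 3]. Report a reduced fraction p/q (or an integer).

f(s, t) is a tensor product of a function of s and a function of t, and both factors are bounded continuous (hence Lebesgue integrable) on the rectangle, so Fubini's theorem applies:
  integral_R f d(m x m) = (integral_a1^b1 1 ds) * (integral_a2^b2 t^3 dt).
Inner integral in s: integral_{-1}^{2} 1 ds = (2^1 - (-1)^1)/1
  = 3.
Inner integral in t: integral_{0}^{3} t^3 dt = (3^4 - 0^4)/4
  = 81/4.
Product: (3) * (81/4) = 243/4.

243/4


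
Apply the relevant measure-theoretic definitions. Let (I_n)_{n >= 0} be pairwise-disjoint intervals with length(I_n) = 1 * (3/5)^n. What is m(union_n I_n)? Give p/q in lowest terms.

By countable additivity of the Lebesgue measure on pairwise disjoint measurable sets,
  m(union_{n >= 0} I_n) = sum_{n >= 0} m(I_n) = sum_{n >= 0} a * r^n,
  with a = 1 and r = 3/5.
Since 0 < r = 3/5 < 1, the geometric series converges:
  sum_{n >= 0} a * r^n = a / (1 - r).
  = 1 / (1 - 3/5)
  = 1 / (2/5)
  = 5/2.

5/2


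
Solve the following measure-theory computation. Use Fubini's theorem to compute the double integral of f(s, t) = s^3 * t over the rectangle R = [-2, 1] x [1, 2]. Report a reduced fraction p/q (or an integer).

f(s, t) is a tensor product of a function of s and a function of t, and both factors are bounded continuous (hence Lebesgue integrable) on the rectangle, so Fubini's theorem applies:
  integral_R f d(m x m) = (integral_a1^b1 s^3 ds) * (integral_a2^b2 t dt).
Inner integral in s: integral_{-2}^{1} s^3 ds = (1^4 - (-2)^4)/4
  = -15/4.
Inner integral in t: integral_{1}^{2} t dt = (2^2 - 1^2)/2
  = 3/2.
Product: (-15/4) * (3/2) = -45/8.

-45/8


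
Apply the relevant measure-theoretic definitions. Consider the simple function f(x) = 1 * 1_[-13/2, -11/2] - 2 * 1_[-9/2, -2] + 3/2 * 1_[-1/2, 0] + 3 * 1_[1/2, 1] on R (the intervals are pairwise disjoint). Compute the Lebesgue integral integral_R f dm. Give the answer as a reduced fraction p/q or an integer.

For a simple function f = sum_i c_i * 1_{A_i} with disjoint A_i,
  integral f dm = sum_i c_i * m(A_i).
Lengths of the A_i:
  m(A_1) = -11/2 - (-13/2) = 1.
  m(A_2) = -2 - (-9/2) = 5/2.
  m(A_3) = 0 - (-1/2) = 1/2.
  m(A_4) = 1 - 1/2 = 1/2.
Contributions c_i * m(A_i):
  (1) * (1) = 1.
  (-2) * (5/2) = -5.
  (3/2) * (1/2) = 3/4.
  (3) * (1/2) = 3/2.
Total: 1 - 5 + 3/4 + 3/2 = -7/4.

-7/4


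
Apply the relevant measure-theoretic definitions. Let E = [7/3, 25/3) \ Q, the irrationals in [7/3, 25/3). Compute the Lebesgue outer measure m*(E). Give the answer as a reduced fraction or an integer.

The interval I = [7/3, 25/3) has m(I) = 25/3 - 7/3 = 6 (endpoints are measure-zero, so open/closed/half-open agree). Write I = (I cap Q) u (I \ Q). The rationals in I are countable, so m*(I cap Q) = 0 (cover each rational by intervals whose total length is arbitrarily small). By countable subadditivity m*(I) <= m*(I cap Q) + m*(I \ Q), hence m*(I \ Q) >= m(I) = 6. The reverse inequality m*(I \ Q) <= m*(I) = 6 is trivial since (I \ Q) is a subset of I. Therefore m*(I \ Q) = 6.

6


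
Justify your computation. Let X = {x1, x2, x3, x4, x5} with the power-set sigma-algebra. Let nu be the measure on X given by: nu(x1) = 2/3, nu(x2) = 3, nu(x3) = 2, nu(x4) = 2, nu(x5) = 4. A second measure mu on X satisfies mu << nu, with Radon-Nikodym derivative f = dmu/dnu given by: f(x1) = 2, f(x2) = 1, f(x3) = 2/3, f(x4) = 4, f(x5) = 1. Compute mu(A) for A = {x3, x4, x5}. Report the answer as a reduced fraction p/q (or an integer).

By the defining property of the Radon-Nikodym derivative, for every measurable set A,
  mu(A) = integral_A f dnu.
Since nu is a discrete measure concentrated on the atoms of X, the integral over A reduces to the sum
  mu(A) = sum_{x in A} f(x) * nu({x}).
Computing each term:
  x3: f(x3) * nu(x3) = 2/3 * 2 = 4/3.
  x4: f(x4) * nu(x4) = 4 * 2 = 8.
  x5: f(x5) * nu(x5) = 1 * 4 = 4.
Summing: mu(A) = 4/3 + 8 + 4 = 40/3.

40/3


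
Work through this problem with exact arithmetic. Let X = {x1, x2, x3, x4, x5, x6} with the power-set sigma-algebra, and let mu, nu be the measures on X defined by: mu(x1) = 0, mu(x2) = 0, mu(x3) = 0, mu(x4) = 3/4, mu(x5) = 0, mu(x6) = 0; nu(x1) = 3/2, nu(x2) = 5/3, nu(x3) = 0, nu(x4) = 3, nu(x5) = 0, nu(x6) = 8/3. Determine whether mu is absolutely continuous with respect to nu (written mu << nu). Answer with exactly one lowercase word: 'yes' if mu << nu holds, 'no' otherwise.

mu << nu means: every nu-null measurable set is also mu-null; equivalently, for every atom x, if nu({x}) = 0 then mu({x}) = 0.
Checking each atom:
  x1: nu = 3/2 > 0 -> no constraint.
  x2: nu = 5/3 > 0 -> no constraint.
  x3: nu = 0, mu = 0 -> consistent with mu << nu.
  x4: nu = 3 > 0 -> no constraint.
  x5: nu = 0, mu = 0 -> consistent with mu << nu.
  x6: nu = 8/3 > 0 -> no constraint.
No atom violates the condition. Therefore mu << nu.

yes


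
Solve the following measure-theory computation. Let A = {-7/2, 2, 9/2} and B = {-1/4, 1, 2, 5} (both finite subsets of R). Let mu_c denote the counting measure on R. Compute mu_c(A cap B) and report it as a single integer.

Counting measure on a finite set equals cardinality. mu_c(A cap B) = |A cap B| (elements appearing in both).
Enumerating the elements of A that also lie in B gives 1 element(s).
So mu_c(A cap B) = 1.

1


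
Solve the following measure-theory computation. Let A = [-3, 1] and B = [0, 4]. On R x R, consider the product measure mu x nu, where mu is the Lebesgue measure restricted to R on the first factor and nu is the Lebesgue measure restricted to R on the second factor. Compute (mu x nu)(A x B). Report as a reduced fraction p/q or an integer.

For a measurable rectangle A x B, the product measure satisfies
  (mu x nu)(A x B) = mu(A) * nu(B).
  mu(A) = 4.
  nu(B) = 4.
  (mu x nu)(A x B) = 4 * 4 = 16.

16


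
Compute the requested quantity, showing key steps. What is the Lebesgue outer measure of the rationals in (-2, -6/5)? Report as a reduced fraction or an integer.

E = Q cap (-2, -6/5) is a subset of Q, which is countable. Enumerate Q = {q_1, q_2, ...}; for any eps > 0, cover q_k by the open interval (q_k - eps/2^(k+1), q_k + eps/2^(k+1)), of length eps/2^k. The total cover length is sum_{k>=1} eps/2^k = eps. Hence m*(E) <= m*(Q) <= eps for every eps > 0, and since outer measure is non-negative, m*(E) = 0.

0


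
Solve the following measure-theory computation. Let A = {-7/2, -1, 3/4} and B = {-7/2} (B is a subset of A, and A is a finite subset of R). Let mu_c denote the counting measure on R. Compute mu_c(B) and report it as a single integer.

Counting measure assigns mu_c(E) = |E| (number of elements) when E is finite.
B has 1 element(s), so mu_c(B) = 1.

1


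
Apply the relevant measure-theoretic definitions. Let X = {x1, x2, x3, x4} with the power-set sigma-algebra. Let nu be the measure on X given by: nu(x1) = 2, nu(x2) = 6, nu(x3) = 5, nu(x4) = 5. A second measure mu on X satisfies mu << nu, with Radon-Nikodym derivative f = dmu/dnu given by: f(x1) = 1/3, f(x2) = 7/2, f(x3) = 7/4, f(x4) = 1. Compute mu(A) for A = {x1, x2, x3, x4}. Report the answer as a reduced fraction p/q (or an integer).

By the defining property of the Radon-Nikodym derivative, for every measurable set A,
  mu(A) = integral_A f dnu.
Since nu is a discrete measure concentrated on the atoms of X, the integral over A reduces to the sum
  mu(A) = sum_{x in A} f(x) * nu({x}).
Computing each term:
  x1: f(x1) * nu(x1) = 1/3 * 2 = 2/3.
  x2: f(x2) * nu(x2) = 7/2 * 6 = 21.
  x3: f(x3) * nu(x3) = 7/4 * 5 = 35/4.
  x4: f(x4) * nu(x4) = 1 * 5 = 5.
Summing: mu(A) = 2/3 + 21 + 35/4 + 5 = 425/12.

425/12


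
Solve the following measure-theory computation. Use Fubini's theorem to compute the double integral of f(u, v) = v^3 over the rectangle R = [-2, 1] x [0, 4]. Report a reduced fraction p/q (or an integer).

f(u, v) is a tensor product of a function of u and a function of v, and both factors are bounded continuous (hence Lebesgue integrable) on the rectangle, so Fubini's theorem applies:
  integral_R f d(m x m) = (integral_a1^b1 1 du) * (integral_a2^b2 v^3 dv).
Inner integral in u: integral_{-2}^{1} 1 du = (1^1 - (-2)^1)/1
  = 3.
Inner integral in v: integral_{0}^{4} v^3 dv = (4^4 - 0^4)/4
  = 64.
Product: (3) * (64) = 192.

192


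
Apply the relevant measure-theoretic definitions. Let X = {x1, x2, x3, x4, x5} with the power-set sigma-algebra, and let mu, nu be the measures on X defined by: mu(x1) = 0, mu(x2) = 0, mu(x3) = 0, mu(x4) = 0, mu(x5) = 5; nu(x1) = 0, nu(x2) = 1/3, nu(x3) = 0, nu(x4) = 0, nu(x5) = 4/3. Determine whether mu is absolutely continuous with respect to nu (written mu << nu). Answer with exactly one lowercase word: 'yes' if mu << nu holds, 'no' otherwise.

mu << nu means: every nu-null measurable set is also mu-null; equivalently, for every atom x, if nu({x}) = 0 then mu({x}) = 0.
Checking each atom:
  x1: nu = 0, mu = 0 -> consistent with mu << nu.
  x2: nu = 1/3 > 0 -> no constraint.
  x3: nu = 0, mu = 0 -> consistent with mu << nu.
  x4: nu = 0, mu = 0 -> consistent with mu << nu.
  x5: nu = 4/3 > 0 -> no constraint.
No atom violates the condition. Therefore mu << nu.

yes


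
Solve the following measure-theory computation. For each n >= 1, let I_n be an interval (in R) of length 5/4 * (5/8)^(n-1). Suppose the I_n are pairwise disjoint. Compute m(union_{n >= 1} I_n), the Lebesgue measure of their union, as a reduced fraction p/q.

By countable additivity of the Lebesgue measure on pairwise disjoint measurable sets,
  m(union_{n >= 1} I_n) = sum_{n >= 1} m(I_n) = sum_{n >= 1} a * r^(n-1),
  with a = 5/4 and r = 5/8.
Since 0 < r = 5/8 < 1, the geometric series converges:
  sum_{n >= 1} a * r^(n-1) = a / (1 - r).
  = 5/4 / (1 - 5/8)
  = 5/4 / (3/8)
  = 10/3.

10/3


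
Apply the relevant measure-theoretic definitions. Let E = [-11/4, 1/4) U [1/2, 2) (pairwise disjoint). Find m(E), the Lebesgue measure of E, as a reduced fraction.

For pairwise disjoint intervals, m(union_i I_i) = sum_i m(I_i),
and m is invariant under swapping open/closed endpoints (single points have measure 0).
So m(E) = sum_i (b_i - a_i).
  I_1 has length 1/4 - (-11/4) = 3.
  I_2 has length 2 - 1/2 = 3/2.
Summing:
  m(E) = 3 + 3/2 = 9/2.

9/2


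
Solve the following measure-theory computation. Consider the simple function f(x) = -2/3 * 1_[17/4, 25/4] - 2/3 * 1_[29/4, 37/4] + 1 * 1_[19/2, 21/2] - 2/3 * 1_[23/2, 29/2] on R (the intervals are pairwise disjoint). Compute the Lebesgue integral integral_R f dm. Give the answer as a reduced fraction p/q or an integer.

For a simple function f = sum_i c_i * 1_{A_i} with disjoint A_i,
  integral f dm = sum_i c_i * m(A_i).
Lengths of the A_i:
  m(A_1) = 25/4 - 17/4 = 2.
  m(A_2) = 37/4 - 29/4 = 2.
  m(A_3) = 21/2 - 19/2 = 1.
  m(A_4) = 29/2 - 23/2 = 3.
Contributions c_i * m(A_i):
  (-2/3) * (2) = -4/3.
  (-2/3) * (2) = -4/3.
  (1) * (1) = 1.
  (-2/3) * (3) = -2.
Total: -4/3 - 4/3 + 1 - 2 = -11/3.

-11/3


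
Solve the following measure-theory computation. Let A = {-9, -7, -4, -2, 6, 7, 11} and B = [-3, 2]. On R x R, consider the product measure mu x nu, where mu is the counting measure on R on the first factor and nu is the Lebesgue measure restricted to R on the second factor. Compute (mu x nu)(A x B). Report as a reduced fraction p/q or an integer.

For a measurable rectangle A x B, the product measure satisfies
  (mu x nu)(A x B) = mu(A) * nu(B).
  mu(A) = 7.
  nu(B) = 5.
  (mu x nu)(A x B) = 7 * 5 = 35.

35


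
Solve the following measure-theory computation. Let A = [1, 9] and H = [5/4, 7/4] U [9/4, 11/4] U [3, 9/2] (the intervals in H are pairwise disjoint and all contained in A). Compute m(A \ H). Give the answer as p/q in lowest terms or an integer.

The ambient interval has length m(A) = 9 - 1 = 8.
Since the holes are disjoint and sit inside A, by finite additivity
  m(H) = sum_i (b_i - a_i), and m(A \ H) = m(A) - m(H).
Computing the hole measures:
  m(H_1) = 7/4 - 5/4 = 1/2.
  m(H_2) = 11/4 - 9/4 = 1/2.
  m(H_3) = 9/2 - 3 = 3/2.
Summed: m(H) = 1/2 + 1/2 + 3/2 = 5/2.
So m(A \ H) = 8 - 5/2 = 11/2.

11/2


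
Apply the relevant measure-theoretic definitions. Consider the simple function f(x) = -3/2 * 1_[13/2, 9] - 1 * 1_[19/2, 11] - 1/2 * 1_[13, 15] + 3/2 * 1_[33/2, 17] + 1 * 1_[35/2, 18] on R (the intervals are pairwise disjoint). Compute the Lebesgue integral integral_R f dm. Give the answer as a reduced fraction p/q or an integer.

For a simple function f = sum_i c_i * 1_{A_i} with disjoint A_i,
  integral f dm = sum_i c_i * m(A_i).
Lengths of the A_i:
  m(A_1) = 9 - 13/2 = 5/2.
  m(A_2) = 11 - 19/2 = 3/2.
  m(A_3) = 15 - 13 = 2.
  m(A_4) = 17 - 33/2 = 1/2.
  m(A_5) = 18 - 35/2 = 1/2.
Contributions c_i * m(A_i):
  (-3/2) * (5/2) = -15/4.
  (-1) * (3/2) = -3/2.
  (-1/2) * (2) = -1.
  (3/2) * (1/2) = 3/4.
  (1) * (1/2) = 1/2.
Total: -15/4 - 3/2 - 1 + 3/4 + 1/2 = -5.

-5


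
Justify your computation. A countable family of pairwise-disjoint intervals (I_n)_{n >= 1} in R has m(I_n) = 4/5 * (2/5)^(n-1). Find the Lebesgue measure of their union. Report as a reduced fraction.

By countable additivity of the Lebesgue measure on pairwise disjoint measurable sets,
  m(union_{n >= 1} I_n) = sum_{n >= 1} m(I_n) = sum_{n >= 1} a * r^(n-1),
  with a = 4/5 and r = 2/5.
Since 0 < r = 2/5 < 1, the geometric series converges:
  sum_{n >= 1} a * r^(n-1) = a / (1 - r).
  = 4/5 / (1 - 2/5)
  = 4/5 / (3/5)
  = 4/3.

4/3


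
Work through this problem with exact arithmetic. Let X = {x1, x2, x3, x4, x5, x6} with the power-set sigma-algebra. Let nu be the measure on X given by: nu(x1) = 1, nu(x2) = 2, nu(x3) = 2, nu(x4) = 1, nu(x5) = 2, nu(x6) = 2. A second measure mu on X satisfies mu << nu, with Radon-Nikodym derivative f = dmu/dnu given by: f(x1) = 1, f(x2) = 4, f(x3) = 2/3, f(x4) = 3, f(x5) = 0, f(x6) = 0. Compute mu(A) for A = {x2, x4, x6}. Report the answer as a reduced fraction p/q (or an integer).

By the defining property of the Radon-Nikodym derivative, for every measurable set A,
  mu(A) = integral_A f dnu.
Since nu is a discrete measure concentrated on the atoms of X, the integral over A reduces to the sum
  mu(A) = sum_{x in A} f(x) * nu({x}).
Computing each term:
  x2: f(x2) * nu(x2) = 4 * 2 = 8.
  x4: f(x4) * nu(x4) = 3 * 1 = 3.
  x6: f(x6) * nu(x6) = 0 * 2 = 0.
Summing: mu(A) = 8 + 3 + 0 = 11.

11


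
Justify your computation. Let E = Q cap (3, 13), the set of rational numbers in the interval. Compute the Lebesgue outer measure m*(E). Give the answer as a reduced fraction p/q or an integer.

The set Q cap (3, 13) is countable (a subset of the countable set Q). Lebesgue outer measure of any countable set is 0: each singleton {q} has m*({q}) = 0, and by countable subadditivity m*(union_k {q_k}) <= sum_k m*({q_k}) = sum_k 0 = 0. The reverse inequality m*(E) >= 0 is automatic. So m*(Q cap (3, 13)) = 0.

0


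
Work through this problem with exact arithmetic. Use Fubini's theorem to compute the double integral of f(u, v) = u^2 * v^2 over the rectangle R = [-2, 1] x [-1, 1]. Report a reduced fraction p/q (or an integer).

f(u, v) is a tensor product of a function of u and a function of v, and both factors are bounded continuous (hence Lebesgue integrable) on the rectangle, so Fubini's theorem applies:
  integral_R f d(m x m) = (integral_a1^b1 u^2 du) * (integral_a2^b2 v^2 dv).
Inner integral in u: integral_{-2}^{1} u^2 du = (1^3 - (-2)^3)/3
  = 3.
Inner integral in v: integral_{-1}^{1} v^2 dv = (1^3 - (-1)^3)/3
  = 2/3.
Product: (3) * (2/3) = 2.

2


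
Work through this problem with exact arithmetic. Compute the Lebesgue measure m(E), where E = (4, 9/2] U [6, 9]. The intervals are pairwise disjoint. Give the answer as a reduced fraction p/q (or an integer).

For pairwise disjoint intervals, m(union_i I_i) = sum_i m(I_i),
and m is invariant under swapping open/closed endpoints (single points have measure 0).
So m(E) = sum_i (b_i - a_i).
  I_1 has length 9/2 - 4 = 1/2.
  I_2 has length 9 - 6 = 3.
Summing:
  m(E) = 1/2 + 3 = 7/2.

7/2


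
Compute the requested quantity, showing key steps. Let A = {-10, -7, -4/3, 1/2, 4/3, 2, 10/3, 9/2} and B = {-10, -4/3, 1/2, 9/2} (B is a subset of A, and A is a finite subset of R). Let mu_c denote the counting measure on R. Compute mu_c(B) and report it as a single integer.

Counting measure assigns mu_c(E) = |E| (number of elements) when E is finite.
B has 4 element(s), so mu_c(B) = 4.

4


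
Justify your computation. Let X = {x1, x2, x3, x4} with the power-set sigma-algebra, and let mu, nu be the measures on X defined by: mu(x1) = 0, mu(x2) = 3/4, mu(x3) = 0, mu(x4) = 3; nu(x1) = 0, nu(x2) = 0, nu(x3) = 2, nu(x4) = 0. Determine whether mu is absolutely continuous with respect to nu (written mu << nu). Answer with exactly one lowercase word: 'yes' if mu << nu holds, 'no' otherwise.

mu << nu means: every nu-null measurable set is also mu-null; equivalently, for every atom x, if nu({x}) = 0 then mu({x}) = 0.
Checking each atom:
  x1: nu = 0, mu = 0 -> consistent with mu << nu.
  x2: nu = 0, mu = 3/4 > 0 -> violates mu << nu.
  x3: nu = 2 > 0 -> no constraint.
  x4: nu = 0, mu = 3 > 0 -> violates mu << nu.
The atom(s) x2, x4 violate the condition (nu = 0 but mu > 0). Therefore mu is NOT absolutely continuous w.r.t. nu.

no


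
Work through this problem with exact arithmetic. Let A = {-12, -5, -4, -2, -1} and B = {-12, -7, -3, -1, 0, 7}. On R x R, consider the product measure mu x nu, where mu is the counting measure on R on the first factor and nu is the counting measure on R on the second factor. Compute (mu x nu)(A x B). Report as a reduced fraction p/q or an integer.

For a measurable rectangle A x B, the product measure satisfies
  (mu x nu)(A x B) = mu(A) * nu(B).
  mu(A) = 5.
  nu(B) = 6.
  (mu x nu)(A x B) = 5 * 6 = 30.

30


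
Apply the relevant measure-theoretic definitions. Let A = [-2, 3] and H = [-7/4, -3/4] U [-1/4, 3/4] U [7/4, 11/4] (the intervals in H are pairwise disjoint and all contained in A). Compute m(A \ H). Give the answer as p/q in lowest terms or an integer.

The ambient interval has length m(A) = 3 - (-2) = 5.
Since the holes are disjoint and sit inside A, by finite additivity
  m(H) = sum_i (b_i - a_i), and m(A \ H) = m(A) - m(H).
Computing the hole measures:
  m(H_1) = -3/4 - (-7/4) = 1.
  m(H_2) = 3/4 - (-1/4) = 1.
  m(H_3) = 11/4 - 7/4 = 1.
Summed: m(H) = 1 + 1 + 1 = 3.
So m(A \ H) = 5 - 3 = 2.

2


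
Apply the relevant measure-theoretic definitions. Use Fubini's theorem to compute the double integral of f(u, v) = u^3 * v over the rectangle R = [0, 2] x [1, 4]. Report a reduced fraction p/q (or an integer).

f(u, v) is a tensor product of a function of u and a function of v, and both factors are bounded continuous (hence Lebesgue integrable) on the rectangle, so Fubini's theorem applies:
  integral_R f d(m x m) = (integral_a1^b1 u^3 du) * (integral_a2^b2 v dv).
Inner integral in u: integral_{0}^{2} u^3 du = (2^4 - 0^4)/4
  = 4.
Inner integral in v: integral_{1}^{4} v dv = (4^2 - 1^2)/2
  = 15/2.
Product: (4) * (15/2) = 30.

30


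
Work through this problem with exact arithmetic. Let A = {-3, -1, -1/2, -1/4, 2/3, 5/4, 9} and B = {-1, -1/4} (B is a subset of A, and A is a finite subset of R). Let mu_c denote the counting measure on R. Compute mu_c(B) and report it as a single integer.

Counting measure assigns mu_c(E) = |E| (number of elements) when E is finite.
B has 2 element(s), so mu_c(B) = 2.

2


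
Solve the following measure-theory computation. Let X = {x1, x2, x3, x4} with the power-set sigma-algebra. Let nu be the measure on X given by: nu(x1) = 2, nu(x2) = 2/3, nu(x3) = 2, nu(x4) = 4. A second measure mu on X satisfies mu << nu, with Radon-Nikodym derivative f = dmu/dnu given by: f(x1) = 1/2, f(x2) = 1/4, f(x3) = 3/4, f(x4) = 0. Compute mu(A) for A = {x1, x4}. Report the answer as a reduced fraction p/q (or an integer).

By the defining property of the Radon-Nikodym derivative, for every measurable set A,
  mu(A) = integral_A f dnu.
Since nu is a discrete measure concentrated on the atoms of X, the integral over A reduces to the sum
  mu(A) = sum_{x in A} f(x) * nu({x}).
Computing each term:
  x1: f(x1) * nu(x1) = 1/2 * 2 = 1.
  x4: f(x4) * nu(x4) = 0 * 4 = 0.
Summing: mu(A) = 1 + 0 = 1.

1


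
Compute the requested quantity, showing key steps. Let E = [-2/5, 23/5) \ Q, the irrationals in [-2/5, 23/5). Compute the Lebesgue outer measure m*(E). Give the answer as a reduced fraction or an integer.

The interval I = [-2/5, 23/5) has m(I) = 23/5 - (-2/5) = 5 (endpoints are measure-zero, so open/closed/half-open agree). Write I = (I cap Q) u (I \ Q). The rationals in I are countable, so m*(I cap Q) = 0 (cover each rational by intervals whose total length is arbitrarily small). By countable subadditivity m*(I) <= m*(I cap Q) + m*(I \ Q), hence m*(I \ Q) >= m(I) = 5. The reverse inequality m*(I \ Q) <= m*(I) = 5 is trivial since (I \ Q) is a subset of I. Therefore m*(I \ Q) = 5.

5


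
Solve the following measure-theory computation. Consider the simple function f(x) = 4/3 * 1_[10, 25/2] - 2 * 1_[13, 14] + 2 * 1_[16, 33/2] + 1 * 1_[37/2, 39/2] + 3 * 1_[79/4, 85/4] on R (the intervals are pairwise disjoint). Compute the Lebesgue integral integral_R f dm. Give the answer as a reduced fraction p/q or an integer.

For a simple function f = sum_i c_i * 1_{A_i} with disjoint A_i,
  integral f dm = sum_i c_i * m(A_i).
Lengths of the A_i:
  m(A_1) = 25/2 - 10 = 5/2.
  m(A_2) = 14 - 13 = 1.
  m(A_3) = 33/2 - 16 = 1/2.
  m(A_4) = 39/2 - 37/2 = 1.
  m(A_5) = 85/4 - 79/4 = 3/2.
Contributions c_i * m(A_i):
  (4/3) * (5/2) = 10/3.
  (-2) * (1) = -2.
  (2) * (1/2) = 1.
  (1) * (1) = 1.
  (3) * (3/2) = 9/2.
Total: 10/3 - 2 + 1 + 1 + 9/2 = 47/6.

47/6


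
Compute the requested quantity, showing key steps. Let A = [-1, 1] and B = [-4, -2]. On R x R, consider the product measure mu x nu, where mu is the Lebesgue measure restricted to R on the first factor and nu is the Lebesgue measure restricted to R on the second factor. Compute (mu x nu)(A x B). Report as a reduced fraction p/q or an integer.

For a measurable rectangle A x B, the product measure satisfies
  (mu x nu)(A x B) = mu(A) * nu(B).
  mu(A) = 2.
  nu(B) = 2.
  (mu x nu)(A x B) = 2 * 2 = 4.

4


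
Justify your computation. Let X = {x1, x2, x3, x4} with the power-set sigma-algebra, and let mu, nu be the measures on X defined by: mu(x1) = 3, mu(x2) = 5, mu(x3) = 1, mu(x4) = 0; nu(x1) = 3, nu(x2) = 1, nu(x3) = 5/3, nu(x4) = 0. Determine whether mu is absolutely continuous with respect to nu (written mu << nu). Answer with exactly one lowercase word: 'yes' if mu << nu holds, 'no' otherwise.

mu << nu means: every nu-null measurable set is also mu-null; equivalently, for every atom x, if nu({x}) = 0 then mu({x}) = 0.
Checking each atom:
  x1: nu = 3 > 0 -> no constraint.
  x2: nu = 1 > 0 -> no constraint.
  x3: nu = 5/3 > 0 -> no constraint.
  x4: nu = 0, mu = 0 -> consistent with mu << nu.
No atom violates the condition. Therefore mu << nu.

yes


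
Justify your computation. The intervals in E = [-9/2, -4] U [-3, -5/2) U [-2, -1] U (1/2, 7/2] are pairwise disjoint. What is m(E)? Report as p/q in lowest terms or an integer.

For pairwise disjoint intervals, m(union_i I_i) = sum_i m(I_i),
and m is invariant under swapping open/closed endpoints (single points have measure 0).
So m(E) = sum_i (b_i - a_i).
  I_1 has length -4 - (-9/2) = 1/2.
  I_2 has length -5/2 - (-3) = 1/2.
  I_3 has length -1 - (-2) = 1.
  I_4 has length 7/2 - 1/2 = 3.
Summing:
  m(E) = 1/2 + 1/2 + 1 + 3 = 5.

5


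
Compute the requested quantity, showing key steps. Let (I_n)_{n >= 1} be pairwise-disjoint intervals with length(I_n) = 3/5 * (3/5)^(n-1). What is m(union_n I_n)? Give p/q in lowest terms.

By countable additivity of the Lebesgue measure on pairwise disjoint measurable sets,
  m(union_{n >= 1} I_n) = sum_{n >= 1} m(I_n) = sum_{n >= 1} a * r^(n-1),
  with a = 3/5 and r = 3/5.
Since 0 < r = 3/5 < 1, the geometric series converges:
  sum_{n >= 1} a * r^(n-1) = a / (1 - r).
  = 3/5 / (1 - 3/5)
  = 3/5 / (2/5)
  = 3/2.

3/2


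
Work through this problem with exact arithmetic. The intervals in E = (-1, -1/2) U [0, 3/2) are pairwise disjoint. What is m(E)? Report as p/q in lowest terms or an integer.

For pairwise disjoint intervals, m(union_i I_i) = sum_i m(I_i),
and m is invariant under swapping open/closed endpoints (single points have measure 0).
So m(E) = sum_i (b_i - a_i).
  I_1 has length -1/2 - (-1) = 1/2.
  I_2 has length 3/2 - 0 = 3/2.
Summing:
  m(E) = 1/2 + 3/2 = 2.

2


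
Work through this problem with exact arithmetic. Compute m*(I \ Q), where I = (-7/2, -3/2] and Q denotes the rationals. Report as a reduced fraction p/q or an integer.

The interval I = (-7/2, -3/2] has m(I) = -3/2 - (-7/2) = 2 (endpoints are measure-zero, so open/closed/half-open agree). Write I = (I cap Q) u (I \ Q). The rationals in I are countable, so m*(I cap Q) = 0 (cover each rational by intervals whose total length is arbitrarily small). By countable subadditivity m*(I) <= m*(I cap Q) + m*(I \ Q), hence m*(I \ Q) >= m(I) = 2. The reverse inequality m*(I \ Q) <= m*(I) = 2 is trivial since (I \ Q) is a subset of I. Therefore m*(I \ Q) = 2.

2


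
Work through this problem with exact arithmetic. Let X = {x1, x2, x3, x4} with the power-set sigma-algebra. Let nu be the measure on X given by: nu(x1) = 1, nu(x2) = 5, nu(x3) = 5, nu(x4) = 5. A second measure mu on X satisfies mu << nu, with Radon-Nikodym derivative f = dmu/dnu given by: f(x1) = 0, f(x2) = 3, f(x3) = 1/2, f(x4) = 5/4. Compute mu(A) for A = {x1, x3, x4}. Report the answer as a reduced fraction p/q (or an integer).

By the defining property of the Radon-Nikodym derivative, for every measurable set A,
  mu(A) = integral_A f dnu.
Since nu is a discrete measure concentrated on the atoms of X, the integral over A reduces to the sum
  mu(A) = sum_{x in A} f(x) * nu({x}).
Computing each term:
  x1: f(x1) * nu(x1) = 0 * 1 = 0.
  x3: f(x3) * nu(x3) = 1/2 * 5 = 5/2.
  x4: f(x4) * nu(x4) = 5/4 * 5 = 25/4.
Summing: mu(A) = 0 + 5/2 + 25/4 = 35/4.

35/4


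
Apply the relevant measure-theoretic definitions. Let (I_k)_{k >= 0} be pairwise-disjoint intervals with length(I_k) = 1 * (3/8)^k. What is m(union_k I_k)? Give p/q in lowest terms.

By countable additivity of the Lebesgue measure on pairwise disjoint measurable sets,
  m(union_{k >= 0} I_k) = sum_{k >= 0} m(I_k) = sum_{k >= 0} a * r^k,
  with a = 1 and r = 3/8.
Since 0 < r = 3/8 < 1, the geometric series converges:
  sum_{k >= 0} a * r^k = a / (1 - r).
  = 1 / (1 - 3/8)
  = 1 / (5/8)
  = 8/5.

8/5


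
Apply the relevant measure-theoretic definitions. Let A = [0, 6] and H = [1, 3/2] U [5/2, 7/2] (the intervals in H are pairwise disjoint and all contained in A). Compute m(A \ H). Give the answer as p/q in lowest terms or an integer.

The ambient interval has length m(A) = 6 - 0 = 6.
Since the holes are disjoint and sit inside A, by finite additivity
  m(H) = sum_i (b_i - a_i), and m(A \ H) = m(A) - m(H).
Computing the hole measures:
  m(H_1) = 3/2 - 1 = 1/2.
  m(H_2) = 7/2 - 5/2 = 1.
Summed: m(H) = 1/2 + 1 = 3/2.
So m(A \ H) = 6 - 3/2 = 9/2.

9/2
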